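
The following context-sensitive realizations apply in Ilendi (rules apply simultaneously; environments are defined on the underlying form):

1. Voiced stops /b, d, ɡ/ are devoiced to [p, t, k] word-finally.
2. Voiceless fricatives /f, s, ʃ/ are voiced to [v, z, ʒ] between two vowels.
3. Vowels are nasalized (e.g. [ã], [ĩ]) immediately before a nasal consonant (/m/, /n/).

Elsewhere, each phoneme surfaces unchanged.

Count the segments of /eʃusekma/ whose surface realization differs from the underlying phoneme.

2

Segments that undergo a rule: /ʃ/ → [ʒ] (rule 2); /s/ → [z] (rule 2).
All other segments surface unchanged.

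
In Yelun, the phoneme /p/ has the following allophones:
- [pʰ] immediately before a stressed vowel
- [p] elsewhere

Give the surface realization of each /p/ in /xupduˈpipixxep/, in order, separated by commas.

[p], [pʰ], [p], [p]

Occurrence 1 (position 3): no conditioning environment matches → elsewhere allophone [p].
Occurrence 2 (position 6): immediately before a stressed vowel → [pʰ].
Occurrence 3 (position 8): no conditioning environment matches → elsewhere allophone [p].
Occurrence 4 (position 13): no conditioning environment matches → elsewhere allophone [p].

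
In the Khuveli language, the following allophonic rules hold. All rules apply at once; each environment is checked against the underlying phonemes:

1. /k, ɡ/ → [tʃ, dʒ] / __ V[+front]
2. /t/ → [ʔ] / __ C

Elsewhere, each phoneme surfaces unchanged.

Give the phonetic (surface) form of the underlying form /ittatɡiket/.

/i/ (word-initial) is unaffected → [i].
Rule 2 applies to /t/ (between /i/ and /t/: immediately before a consonant) → [ʔ].
/t/ — between /t/ and /a/; rule 2 does not apply here → [t].
/a/ (between /t/ and /t/): no rule targets it → [a].
/t/ (between /a/ and /ɡ/) occurs immediately before a consonant → [ʔ] by rule 2.
/ɡ/ (between /t/ and /i/) occurs before a front vowel → [dʒ] by rule 1.
/i/ — not in any rule's target class → [i].
/k/ (between /i/ and /e/) occurs before a front vowel → [tʃ] by rule 1.
/e/ (between /k/ and /t/) is unaffected → [e].
/t/ (word-final): rule 2 targets it, but not immediately before a consonant → unchanged [t].

[iʔtaʔdʒitʃet]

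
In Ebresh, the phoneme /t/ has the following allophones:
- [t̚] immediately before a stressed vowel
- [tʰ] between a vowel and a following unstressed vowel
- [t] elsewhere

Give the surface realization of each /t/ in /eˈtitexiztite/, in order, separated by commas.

Occurrence 1 (position 2): immediately before a stressed vowel → [t̚].
Occurrence 2 (position 4): between a vowel and a following unstressed vowel → [tʰ].
Occurrence 3 (position 9): no conditioning environment matches → elsewhere allophone [t].
Occurrence 4 (position 11): between a vowel and a following unstressed vowel → [tʰ].

[t̚], [tʰ], [t], [tʰ]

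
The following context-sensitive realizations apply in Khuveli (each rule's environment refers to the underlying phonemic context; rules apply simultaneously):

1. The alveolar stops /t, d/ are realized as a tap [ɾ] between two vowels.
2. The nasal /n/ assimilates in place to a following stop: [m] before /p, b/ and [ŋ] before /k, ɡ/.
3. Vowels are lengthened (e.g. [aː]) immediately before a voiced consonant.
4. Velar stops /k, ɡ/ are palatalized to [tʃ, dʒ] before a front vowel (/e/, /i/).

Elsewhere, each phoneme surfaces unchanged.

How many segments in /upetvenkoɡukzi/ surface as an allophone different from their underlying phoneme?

3

Segments that undergo a rule: /e/ → [eː] (rule 3); /n/ → [ŋ] (rule 2); /o/ → [oː] (rule 3).
All other segments surface unchanged.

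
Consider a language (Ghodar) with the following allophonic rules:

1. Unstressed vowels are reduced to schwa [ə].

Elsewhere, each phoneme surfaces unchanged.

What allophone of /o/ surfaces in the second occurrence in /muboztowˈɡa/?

/o/ (between /t/ and /w/): in an unstressed syllable, so rule 1 applies → [ə].

[ə]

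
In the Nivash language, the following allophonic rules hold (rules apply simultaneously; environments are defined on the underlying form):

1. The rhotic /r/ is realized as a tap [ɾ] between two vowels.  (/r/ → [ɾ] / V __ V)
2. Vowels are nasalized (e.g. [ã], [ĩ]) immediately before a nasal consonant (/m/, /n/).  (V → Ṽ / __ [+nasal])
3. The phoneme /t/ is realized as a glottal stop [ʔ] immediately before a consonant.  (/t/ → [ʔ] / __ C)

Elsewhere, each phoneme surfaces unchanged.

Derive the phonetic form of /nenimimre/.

[nẽnĩmĩmre]

/n/ (word-initial) is unaffected → [n].
/e/ meets the environment for rule 2 (before a nasal consonant) → [ẽ].
/n/ stays [n].
/i/ (between /n/ and /m/): before a nasal consonant, so rule 2 applies → [ĩ].
/m/ (between /i/ and /i/): no rule targets it → [m].
/i/ (between /m/ and /m/): before a nasal consonant, so rule 2 applies → [ĩ].
/m/ — not in any rule's target class → [m].
/r/ (between /m/ and /e/): rule 1 targets it, but not between two vowels → unchanged [r].
/e/ (word-final): rule 2 targets it, but not before a nasal consonant → unchanged [e].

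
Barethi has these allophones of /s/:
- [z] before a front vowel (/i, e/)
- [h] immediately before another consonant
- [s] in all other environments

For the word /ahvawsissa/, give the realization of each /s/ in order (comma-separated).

[z], [h], [s]

Occurrence 1 (position 6): before a front vowel (/i, e/) → [z].
Occurrence 2 (position 8): immediately before another consonant → [h].
Occurrence 3 (position 9): no conditioning environment matches → elsewhere allophone [s].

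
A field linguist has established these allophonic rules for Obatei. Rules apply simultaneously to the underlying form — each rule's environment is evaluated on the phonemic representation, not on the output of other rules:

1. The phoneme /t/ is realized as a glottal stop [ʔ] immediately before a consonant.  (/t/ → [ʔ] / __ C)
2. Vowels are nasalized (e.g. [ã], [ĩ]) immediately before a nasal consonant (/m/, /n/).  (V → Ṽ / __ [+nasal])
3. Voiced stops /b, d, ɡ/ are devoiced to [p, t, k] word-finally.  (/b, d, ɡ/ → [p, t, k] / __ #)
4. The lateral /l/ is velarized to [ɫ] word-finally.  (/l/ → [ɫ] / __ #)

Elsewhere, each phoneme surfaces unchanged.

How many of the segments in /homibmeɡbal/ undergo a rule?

2

Segments that undergo a rule: /o/ → [õ] (rule 2); /l/ → [ɫ] (rule 4).
All other segments surface unchanged.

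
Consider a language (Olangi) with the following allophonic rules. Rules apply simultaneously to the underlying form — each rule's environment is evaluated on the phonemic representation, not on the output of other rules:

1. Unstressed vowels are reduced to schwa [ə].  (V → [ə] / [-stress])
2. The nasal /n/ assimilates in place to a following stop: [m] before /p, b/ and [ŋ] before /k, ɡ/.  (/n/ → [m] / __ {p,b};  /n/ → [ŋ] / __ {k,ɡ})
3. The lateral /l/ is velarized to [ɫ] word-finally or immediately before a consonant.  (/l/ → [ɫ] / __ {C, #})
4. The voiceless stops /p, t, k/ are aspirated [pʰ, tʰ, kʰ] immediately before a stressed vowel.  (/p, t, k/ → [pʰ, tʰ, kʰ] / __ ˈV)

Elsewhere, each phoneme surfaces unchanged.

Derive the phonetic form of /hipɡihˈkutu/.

[həpɡəhˈkʰutə]

/h/ (word-initial) is unaffected → [h].
Rule 1 applies to /i/ (between /h/ and /p/: in an unstressed syllable) → [ə].
/p/ (between /i/ and /ɡ/) is in the target of rule 4 but the environment (immediately before a stressed vowel) is not met → [p].
/ɡ/ stays [ɡ].
/i/ (between /ɡ/ and /h/) occurs in an unstressed syllable → [ə] by rule 1.
/h/ (between /i/ and /k/): no rule targets it → [h].
Rule 4 applies to /k/ (between /h/ and /u/: immediately before a stressed vowel) → [kʰ].
/u/ (between /k/ and /t/): rule 1 targets it, but not in an unstressed syllable → unchanged [u].
/t/ — between /u/ and /u/; rule 4 does not apply here → [t].
Rule 1 applies to /u/ (word-final: in an unstressed syllable) → [ə].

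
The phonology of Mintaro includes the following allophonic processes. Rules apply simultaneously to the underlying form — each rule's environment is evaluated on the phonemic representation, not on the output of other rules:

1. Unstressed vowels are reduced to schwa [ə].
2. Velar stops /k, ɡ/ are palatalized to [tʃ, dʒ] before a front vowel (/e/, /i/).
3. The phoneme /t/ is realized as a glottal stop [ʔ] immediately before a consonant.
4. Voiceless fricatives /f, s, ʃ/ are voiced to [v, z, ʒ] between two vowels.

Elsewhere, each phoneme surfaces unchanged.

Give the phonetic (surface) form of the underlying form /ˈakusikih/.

[ˈakəzətʃəh]

/a/ — word-initial; rule 1 does not apply here → [a].
/k/ (between /a/ and /u/): rule 2 targets it, but not before a front vowel → unchanged [k].
/u/ (between /k/ and /s/) occurs in an unstressed syllable → [ə] by rule 1.
/s/ meets the environment for rule 4 (between two vowels) → [z].
/i/ meets the environment for rule 1 (in an unstressed syllable) → [ə].
Rule 2 applies to /k/ (between /i/ and /i/: before a front vowel) → [tʃ].
Rule 1 applies to /i/ (between /k/ and /h/: in an unstressed syllable) → [ə].
/h/ (word-final) is unaffected → [h].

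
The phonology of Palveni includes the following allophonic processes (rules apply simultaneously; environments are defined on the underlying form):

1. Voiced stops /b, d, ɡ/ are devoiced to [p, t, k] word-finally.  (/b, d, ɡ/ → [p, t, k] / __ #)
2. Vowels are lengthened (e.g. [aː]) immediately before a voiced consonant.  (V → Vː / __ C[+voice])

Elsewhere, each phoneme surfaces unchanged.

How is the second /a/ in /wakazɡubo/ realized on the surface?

/a/ (between /k/ and /z/): before a voiced consonant, so rule 2 applies → [aː].

[aː]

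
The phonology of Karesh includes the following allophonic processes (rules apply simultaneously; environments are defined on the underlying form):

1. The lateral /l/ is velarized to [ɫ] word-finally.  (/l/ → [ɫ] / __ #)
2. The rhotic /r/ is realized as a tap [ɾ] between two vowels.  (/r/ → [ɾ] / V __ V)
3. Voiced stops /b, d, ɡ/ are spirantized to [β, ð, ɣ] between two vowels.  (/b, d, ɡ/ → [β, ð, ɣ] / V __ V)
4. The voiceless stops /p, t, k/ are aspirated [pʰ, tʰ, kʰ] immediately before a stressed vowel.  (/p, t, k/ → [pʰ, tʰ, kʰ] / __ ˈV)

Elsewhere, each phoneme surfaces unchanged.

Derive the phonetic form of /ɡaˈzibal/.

/ɡ/ — word-initial; rule 3 does not apply here → [ɡ].
/a/ stays [a].
/z/ stays [z].
/i/ (between /z/ and /b/): no rule targets it → [i].
Rule 3 applies to /b/ (between /i/ and /a/: between two vowels) → [β].
/a/ — not in any rule's target class → [a].
/l/ — word-final, word-finally — surfaces as [ɫ] (rule 1).

[ɡaˈziβaɫ]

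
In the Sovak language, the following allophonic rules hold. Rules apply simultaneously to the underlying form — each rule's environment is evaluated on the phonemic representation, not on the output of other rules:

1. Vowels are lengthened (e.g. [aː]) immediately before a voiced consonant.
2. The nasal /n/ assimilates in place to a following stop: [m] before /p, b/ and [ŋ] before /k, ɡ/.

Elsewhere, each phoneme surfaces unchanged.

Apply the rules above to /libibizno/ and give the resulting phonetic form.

/i/ meets the environment for rule 1 (before a voiced consonant) → [iː].
/i/ — between /b/ and /b/, before a voiced consonant — surfaces as [iː] (rule 1).
/i/ — between /b/ and /z/, before a voiced consonant — surfaces as [iː] (rule 1).
/n/ (between /z/ and /o/): rule 2 targets it, but not before a labial or velar stop → unchanged [n].
/o/ — word-final; rule 1 does not apply here → [o].

[liːbiːbiːzno]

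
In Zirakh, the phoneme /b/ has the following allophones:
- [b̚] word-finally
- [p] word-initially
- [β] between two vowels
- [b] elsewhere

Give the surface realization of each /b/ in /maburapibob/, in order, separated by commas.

[β], [β], [b̚]

Occurrence 1 (position 3): between two vowels → [β].
Occurrence 2 (position 9): between two vowels → [β].
Occurrence 3 (position 11): word-finally → [b̚].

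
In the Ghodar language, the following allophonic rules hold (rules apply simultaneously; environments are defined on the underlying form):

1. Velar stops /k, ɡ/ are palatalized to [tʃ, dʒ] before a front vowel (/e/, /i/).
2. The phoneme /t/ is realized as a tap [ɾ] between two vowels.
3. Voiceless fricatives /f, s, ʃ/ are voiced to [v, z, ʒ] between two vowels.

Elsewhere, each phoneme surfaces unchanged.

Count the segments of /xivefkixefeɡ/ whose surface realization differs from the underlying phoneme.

2

Segments that undergo a rule: /k/ → [tʃ] (rule 1); /f/ → [v] (rule 3).
All other segments surface unchanged.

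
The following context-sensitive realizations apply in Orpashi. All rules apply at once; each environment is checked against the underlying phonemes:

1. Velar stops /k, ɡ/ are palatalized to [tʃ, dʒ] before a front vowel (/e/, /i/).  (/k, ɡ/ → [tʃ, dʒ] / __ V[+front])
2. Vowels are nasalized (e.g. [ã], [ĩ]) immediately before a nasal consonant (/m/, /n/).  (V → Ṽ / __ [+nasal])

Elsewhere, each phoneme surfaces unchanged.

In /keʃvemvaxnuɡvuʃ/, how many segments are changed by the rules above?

Segments that undergo a rule: /k/ → [tʃ] (rule 1); /e/ → [ẽ] (rule 2).
All other segments surface unchanged.

2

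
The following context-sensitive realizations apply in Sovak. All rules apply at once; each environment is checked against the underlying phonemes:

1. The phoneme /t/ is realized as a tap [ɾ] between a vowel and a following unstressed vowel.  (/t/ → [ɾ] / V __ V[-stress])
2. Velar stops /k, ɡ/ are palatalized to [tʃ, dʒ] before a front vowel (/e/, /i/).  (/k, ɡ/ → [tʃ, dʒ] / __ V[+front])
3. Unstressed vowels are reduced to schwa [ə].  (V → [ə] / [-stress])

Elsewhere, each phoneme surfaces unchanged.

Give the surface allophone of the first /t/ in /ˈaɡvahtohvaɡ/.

/t/ (between /h/ and /o/) is in the target of rule 1 but the environment (between a vowel and a following unstressed vowel) is not met → [t].

[t]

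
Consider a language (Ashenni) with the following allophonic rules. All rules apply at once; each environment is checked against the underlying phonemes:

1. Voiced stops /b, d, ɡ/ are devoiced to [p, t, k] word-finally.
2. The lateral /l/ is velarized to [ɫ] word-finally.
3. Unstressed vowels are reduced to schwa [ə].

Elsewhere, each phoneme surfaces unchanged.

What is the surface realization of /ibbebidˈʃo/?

/i/ (word-initial): in an unstressed syllable, so rule 3 applies → [ə].
/b/ (between /i/ and /b/) is in the target of rule 1 but the environment (word-finally) is not met → [b].
/b/ — between /b/ and /e/; rule 1 does not apply here → [b].
/e/ (between /b/ and /b/) occurs in an unstressed syllable → [ə] by rule 3.
/b/ (between /e/ and /i/) fails the environment for rule 1, so it stays [b].
Rule 3 applies to /i/ (between /b/ and /d/: in an unstressed syllable) → [ə].
/d/ (between /i/ and /ʃ/) is in the target of rule 1 but the environment (word-finally) is not met → [d].
/ʃ/ (between /d/ and /o/): no rule targets it → [ʃ].
/o/ (word-final) is in the target of rule 3 but the environment (in an unstressed syllable) is not met → [o].

[əbbəbədˈʃo]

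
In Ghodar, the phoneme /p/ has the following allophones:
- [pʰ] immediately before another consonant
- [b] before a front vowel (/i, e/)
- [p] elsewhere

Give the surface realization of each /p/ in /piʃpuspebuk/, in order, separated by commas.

[b], [p], [b]

Occurrence 1 (position 1): before a front vowel (/i, e/) → [b].
Occurrence 2 (position 4): no conditioning environment matches → elsewhere allophone [p].
Occurrence 3 (position 7): before a front vowel (/i, e/) → [b].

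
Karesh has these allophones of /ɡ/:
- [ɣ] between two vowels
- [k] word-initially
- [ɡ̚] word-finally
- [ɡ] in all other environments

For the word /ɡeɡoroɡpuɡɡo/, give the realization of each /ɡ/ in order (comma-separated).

[k], [ɣ], [ɡ], [ɡ], [ɡ]

Occurrence 1 (position 1): word-initially → [k].
Occurrence 2 (position 3): between two vowels → [ɣ].
Occurrence 3 (position 7): no conditioning environment matches → elsewhere allophone [ɡ].
Occurrence 4 (position 10): no conditioning environment matches → elsewhere allophone [ɡ].
Occurrence 5 (position 11): no conditioning environment matches → elsewhere allophone [ɡ].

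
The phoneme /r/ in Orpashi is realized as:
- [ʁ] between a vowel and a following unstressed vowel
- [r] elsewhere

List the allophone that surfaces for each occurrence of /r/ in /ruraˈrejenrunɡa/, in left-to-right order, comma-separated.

[r], [ʁ], [r], [r]

Occurrence 1 (position 1): no conditioning environment matches → elsewhere allophone [r].
Occurrence 2 (position 3): between a vowel and a following unstressed vowel → [ʁ].
Occurrence 3 (position 5): no conditioning environment matches → elsewhere allophone [r].
Occurrence 4 (position 10): no conditioning environment matches → elsewhere allophone [r].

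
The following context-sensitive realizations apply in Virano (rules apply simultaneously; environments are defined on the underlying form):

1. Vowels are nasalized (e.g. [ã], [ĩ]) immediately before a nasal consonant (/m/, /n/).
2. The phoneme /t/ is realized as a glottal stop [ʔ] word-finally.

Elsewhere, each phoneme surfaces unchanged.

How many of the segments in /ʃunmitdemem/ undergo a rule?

3

Segments that undergo a rule: /u/ → [ũ] (rule 1); /e/ → [ẽ] (rule 1); /e/ → [ẽ] (rule 1).
All other segments surface unchanged.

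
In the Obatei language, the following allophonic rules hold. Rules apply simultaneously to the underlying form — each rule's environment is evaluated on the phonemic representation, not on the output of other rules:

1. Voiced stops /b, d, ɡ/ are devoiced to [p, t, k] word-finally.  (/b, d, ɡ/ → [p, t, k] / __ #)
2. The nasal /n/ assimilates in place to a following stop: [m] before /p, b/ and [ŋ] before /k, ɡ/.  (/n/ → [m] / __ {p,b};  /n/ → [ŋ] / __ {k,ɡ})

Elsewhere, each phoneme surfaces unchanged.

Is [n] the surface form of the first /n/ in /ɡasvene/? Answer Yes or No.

/n/ (between /e/ and /e/): rule 2 targets it, but not before a labial or velar stop → unchanged [n].
The actual realization is [n], which matches [n].

Yes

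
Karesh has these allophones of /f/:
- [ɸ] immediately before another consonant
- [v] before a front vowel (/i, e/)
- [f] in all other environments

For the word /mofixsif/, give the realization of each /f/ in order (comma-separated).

Occurrence 1 (position 3): before a front vowel (/i, e/) → [v].
Occurrence 2 (position 8): no conditioning environment matches → elsewhere allophone [f].

[v], [f]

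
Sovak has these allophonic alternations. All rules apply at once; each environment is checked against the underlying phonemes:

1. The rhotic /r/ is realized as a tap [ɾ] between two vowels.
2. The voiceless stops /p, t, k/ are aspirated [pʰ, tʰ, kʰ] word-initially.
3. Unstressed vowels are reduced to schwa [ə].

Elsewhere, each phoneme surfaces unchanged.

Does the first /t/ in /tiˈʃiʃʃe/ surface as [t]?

/t/ (word-initial): word-initially, so rule 2 applies → [tʰ].
The actual realization is [tʰ], not [t].

No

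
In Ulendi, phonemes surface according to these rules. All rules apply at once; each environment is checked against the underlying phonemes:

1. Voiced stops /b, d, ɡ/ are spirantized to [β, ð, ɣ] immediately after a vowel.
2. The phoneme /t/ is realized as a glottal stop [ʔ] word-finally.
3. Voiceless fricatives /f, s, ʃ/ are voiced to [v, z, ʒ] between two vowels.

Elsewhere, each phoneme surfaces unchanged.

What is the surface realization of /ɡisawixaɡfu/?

[ɡizawixaɣfu]

/ɡ/ (word-initial) is in the target of rule 1 but the environment (immediately after a vowel) is not met → [ɡ].
/i/ (between /ɡ/ and /s/) is unaffected → [i].
Rule 3 applies to /s/ (between /i/ and /a/: between two vowels) → [z].
/a/ — not in any rule's target class → [a].
/w/ stays [w].
/i/ — not in any rule's target class → [i].
/x/ (between /i/ and /a/) is unaffected → [x].
/a/ (between /x/ and /ɡ/): no rule targets it → [a].
Rule 1 applies to /ɡ/ (between /a/ and /f/: immediately after a vowel) → [ɣ].
/f/ (between /ɡ/ and /u/) fails the environment for rule 3, so it stays [f].
/u/ — not in any rule's target class → [u].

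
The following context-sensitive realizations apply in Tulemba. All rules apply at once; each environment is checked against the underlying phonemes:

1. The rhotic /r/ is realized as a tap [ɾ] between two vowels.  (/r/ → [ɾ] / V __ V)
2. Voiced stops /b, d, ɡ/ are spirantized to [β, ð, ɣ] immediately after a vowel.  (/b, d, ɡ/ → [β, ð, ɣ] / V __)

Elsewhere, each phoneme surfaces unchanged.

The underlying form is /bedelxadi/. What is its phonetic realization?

[beðelxaði]

/b/ (word-initial): rule 2 targets it, but not immediately after a vowel → unchanged [b].
/d/ — between /e/ and /e/, immediately after a vowel — surfaces as [ð] (rule 2).
/d/ (between /a/ and /i/) occurs immediately after a vowel → [ð] by rule 2.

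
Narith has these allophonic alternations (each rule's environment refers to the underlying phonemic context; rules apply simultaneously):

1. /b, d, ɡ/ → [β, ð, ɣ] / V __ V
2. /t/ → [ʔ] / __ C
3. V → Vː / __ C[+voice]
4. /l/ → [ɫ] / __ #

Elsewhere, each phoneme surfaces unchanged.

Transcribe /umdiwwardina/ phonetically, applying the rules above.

/u/ meets the environment for rule 3 (before a voiced consonant) → [uː].
/m/ (between /u/ and /d/): no rule targets it → [m].
/d/ (between /m/ and /i/): rule 1 targets it, but not between two vowels → unchanged [d].
/i/ (between /d/ and /w/): before a voiced consonant, so rule 3 applies → [iː].
/w/ (between /i/ and /w/) is unaffected → [w].
/w/ stays [w].
/a/ (between /w/ and /r/): before a voiced consonant, so rule 3 applies → [aː].
/r/ stays [r].
/d/ — between /r/ and /i/; rule 1 does not apply here → [d].
/i/ — between /d/ and /n/, before a voiced consonant — surfaces as [iː] (rule 3).
/n/ — not in any rule's target class → [n].
/a/ (word-final) is in the target of rule 3 but the environment (before a voiced consonant) is not met → [a].

[uːmdiːwwaːrdiːna]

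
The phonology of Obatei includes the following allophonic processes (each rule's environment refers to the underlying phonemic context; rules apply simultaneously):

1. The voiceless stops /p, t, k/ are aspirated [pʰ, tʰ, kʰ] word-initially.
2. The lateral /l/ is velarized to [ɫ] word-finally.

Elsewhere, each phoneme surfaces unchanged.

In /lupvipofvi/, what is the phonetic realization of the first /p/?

[p]

/p/ — between /u/ and /v/; rule 1 does not apply here → [p].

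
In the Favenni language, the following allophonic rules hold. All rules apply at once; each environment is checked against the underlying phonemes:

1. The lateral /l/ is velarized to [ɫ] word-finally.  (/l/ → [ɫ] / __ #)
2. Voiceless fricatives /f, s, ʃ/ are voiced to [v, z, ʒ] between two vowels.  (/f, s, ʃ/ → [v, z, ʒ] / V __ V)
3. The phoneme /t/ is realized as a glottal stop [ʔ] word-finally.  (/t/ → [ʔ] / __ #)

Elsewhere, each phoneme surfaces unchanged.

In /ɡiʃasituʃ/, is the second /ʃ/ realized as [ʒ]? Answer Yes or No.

No

/ʃ/ (word-final) is in the target of rule 2 but the environment (between two vowels) is not met → [ʃ].
The actual realization is [ʃ], not [ʒ].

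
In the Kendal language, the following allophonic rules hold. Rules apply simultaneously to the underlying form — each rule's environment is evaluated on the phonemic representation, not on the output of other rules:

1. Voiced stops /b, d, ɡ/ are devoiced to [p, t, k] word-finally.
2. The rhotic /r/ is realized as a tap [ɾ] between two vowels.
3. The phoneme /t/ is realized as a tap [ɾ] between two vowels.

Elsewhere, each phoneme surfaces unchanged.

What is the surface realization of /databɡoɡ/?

[daɾabɡok]

/d/ — word-initial; rule 1 does not apply here → [d].
/a/ (between /d/ and /t/): no rule targets it → [a].
/t/ (between /a/ and /a/) occurs between two vowels → [ɾ] by rule 3.
/a/ (between /t/ and /b/): no rule targets it → [a].
/b/ (between /a/ and /ɡ/) is in the target of rule 1 but the environment (word-finally) is not met → [b].
/ɡ/ — between /b/ and /o/; rule 1 does not apply here → [ɡ].
/o/ — not in any rule's target class → [o].
Rule 1 applies to /ɡ/ (word-final: word-finally) → [k].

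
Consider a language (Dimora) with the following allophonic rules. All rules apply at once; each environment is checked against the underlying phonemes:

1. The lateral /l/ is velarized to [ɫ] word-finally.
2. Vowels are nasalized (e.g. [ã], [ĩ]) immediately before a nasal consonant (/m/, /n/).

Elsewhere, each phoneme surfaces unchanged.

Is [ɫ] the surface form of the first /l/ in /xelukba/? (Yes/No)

/l/ (between /e/ and /u/) is in the target of rule 1 but the environment (word-finally) is not met → [l].
The actual realization is [l], not [ɫ].

No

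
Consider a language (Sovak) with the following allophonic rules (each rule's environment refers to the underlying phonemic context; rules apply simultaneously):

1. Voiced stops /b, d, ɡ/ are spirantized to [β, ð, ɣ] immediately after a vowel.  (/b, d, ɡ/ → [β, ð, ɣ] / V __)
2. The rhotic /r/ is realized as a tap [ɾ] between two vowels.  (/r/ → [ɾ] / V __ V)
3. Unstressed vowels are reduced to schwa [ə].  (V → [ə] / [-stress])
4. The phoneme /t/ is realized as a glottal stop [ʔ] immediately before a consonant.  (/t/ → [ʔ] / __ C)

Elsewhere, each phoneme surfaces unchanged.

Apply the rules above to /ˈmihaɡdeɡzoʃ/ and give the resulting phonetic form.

[ˈmihəɣdəɣzəʃ]

/m/ (word-initial) is unaffected → [m].
/i/ (between /m/ and /h/) fails the environment for rule 3, so it stays [i].
/h/ — not in any rule's target class → [h].
Rule 3 applies to /a/ (between /h/ and /ɡ/: in an unstressed syllable) → [ə].
/ɡ/ (between /a/ and /d/): immediately after a vowel, so rule 1 applies → [ɣ].
/d/ (between /ɡ/ and /e/) fails the environment for rule 1, so it stays [d].
Rule 3 applies to /e/ (between /d/ and /ɡ/: in an unstressed syllable) → [ə].
Rule 1 applies to /ɡ/ (between /e/ and /z/: immediately after a vowel) → [ɣ].
/z/ (between /ɡ/ and /o/) is unaffected → [z].
Rule 3 applies to /o/ (between /z/ and /ʃ/: in an unstressed syllable) → [ə].
/ʃ/ (word-final): no rule targets it → [ʃ].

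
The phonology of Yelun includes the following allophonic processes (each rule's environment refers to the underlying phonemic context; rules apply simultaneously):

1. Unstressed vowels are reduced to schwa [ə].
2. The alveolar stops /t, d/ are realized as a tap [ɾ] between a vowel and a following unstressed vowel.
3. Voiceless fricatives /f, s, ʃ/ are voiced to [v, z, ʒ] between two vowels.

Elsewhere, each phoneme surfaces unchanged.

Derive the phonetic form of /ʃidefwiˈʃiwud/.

[ʃəɾəfwəˈʒiwəd]

/ʃ/ (word-initial): rule 3 targets it, but not between two vowels → unchanged [ʃ].
Rule 1 applies to /i/ (between /ʃ/ and /d/: in an unstressed syllable) → [ə].
/d/ meets the environment for rule 2 (between a vowel and a following unstressed vowel) → [ɾ].
/e/ (between /d/ and /f/): in an unstressed syllable, so rule 1 applies → [ə].
/f/ — between /e/ and /w/; rule 3 does not apply here → [f].
/w/ (between /f/ and /i/) is unaffected → [w].
/i/ (between /w/ and /ʃ/): in an unstressed syllable, so rule 1 applies → [ə].
/ʃ/ — between /i/ and /i/, between two vowels — surfaces as [ʒ] (rule 3).
/i/ (between /ʃ/ and /w/): rule 1 targets it, but not in an unstressed syllable → unchanged [i].
/w/ stays [w].
Rule 1 applies to /u/ (between /w/ and /d/: in an unstressed syllable) → [ə].
/d/ (word-final): rule 2 targets it, but not between a vowel and a following unstressed vowel → unchanged [d].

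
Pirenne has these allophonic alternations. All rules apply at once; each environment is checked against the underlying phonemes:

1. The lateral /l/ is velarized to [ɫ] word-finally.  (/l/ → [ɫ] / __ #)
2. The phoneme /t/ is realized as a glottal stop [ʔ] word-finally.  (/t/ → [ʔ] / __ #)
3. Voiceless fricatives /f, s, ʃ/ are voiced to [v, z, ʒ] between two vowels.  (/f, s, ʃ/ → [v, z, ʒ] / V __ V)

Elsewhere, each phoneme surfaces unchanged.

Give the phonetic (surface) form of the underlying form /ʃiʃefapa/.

[ʃiʒevapa]

/ʃ/ (word-initial) fails the environment for rule 3, so it stays [ʃ].
/i/ — not in any rule's target class → [i].
/ʃ/ meets the environment for rule 3 (between two vowels) → [ʒ].
/e/ — not in any rule's target class → [e].
/f/ — between /e/ and /a/, between two vowels — surfaces as [v] (rule 3).
/a/ (between /f/ and /p/): no rule targets it → [a].
/p/ — not in any rule's target class → [p].
/a/ stays [a].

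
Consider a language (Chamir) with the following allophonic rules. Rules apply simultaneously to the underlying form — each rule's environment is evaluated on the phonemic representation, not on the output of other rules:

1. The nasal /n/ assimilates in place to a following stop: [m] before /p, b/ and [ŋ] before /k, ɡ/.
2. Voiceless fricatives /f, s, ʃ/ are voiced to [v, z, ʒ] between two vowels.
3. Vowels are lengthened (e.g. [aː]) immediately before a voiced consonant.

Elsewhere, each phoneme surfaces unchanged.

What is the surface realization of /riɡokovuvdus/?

/i/ — between /r/ and /ɡ/, before a voiced consonant — surfaces as [iː] (rule 3).
/o/ (between /ɡ/ and /k/): rule 3 targets it, but not before a voiced consonant → unchanged [o].
/o/ (between /k/ and /v/): before a voiced consonant, so rule 3 applies → [oː].
/u/ meets the environment for rule 3 (before a voiced consonant) → [uː].
/u/ (between /d/ and /s/) fails the environment for rule 3, so it stays [u].
/s/ (word-final) is in the target of rule 2 but the environment (between two vowels) is not met → [s].

[riːɡokoːvuːvdus]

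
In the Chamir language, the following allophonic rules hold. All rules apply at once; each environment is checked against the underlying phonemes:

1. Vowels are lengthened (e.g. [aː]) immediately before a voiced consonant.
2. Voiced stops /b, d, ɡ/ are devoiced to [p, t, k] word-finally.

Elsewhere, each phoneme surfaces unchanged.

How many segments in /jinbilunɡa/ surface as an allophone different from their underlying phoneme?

3

Segments that undergo a rule: /i/ → [iː] (rule 1); /i/ → [iː] (rule 1); /u/ → [uː] (rule 1).
All other segments surface unchanged.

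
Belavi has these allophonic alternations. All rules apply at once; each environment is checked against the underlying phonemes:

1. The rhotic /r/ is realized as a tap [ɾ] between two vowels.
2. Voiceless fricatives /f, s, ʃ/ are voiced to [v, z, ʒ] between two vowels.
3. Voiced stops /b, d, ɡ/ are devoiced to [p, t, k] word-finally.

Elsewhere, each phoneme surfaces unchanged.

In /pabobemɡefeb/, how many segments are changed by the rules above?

Segments that undergo a rule: /f/ → [v] (rule 2); /b/ → [p] (rule 3).
All other segments surface unchanged.

2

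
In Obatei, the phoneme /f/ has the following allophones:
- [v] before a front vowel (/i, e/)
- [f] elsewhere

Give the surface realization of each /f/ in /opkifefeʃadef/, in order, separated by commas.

Occurrence 1 (position 5): before a front vowel (/i, e/) → [v].
Occurrence 2 (position 7): before a front vowel (/i, e/) → [v].
Occurrence 3 (position 13): no conditioning environment matches → elsewhere allophone [f].

[v], [v], [f]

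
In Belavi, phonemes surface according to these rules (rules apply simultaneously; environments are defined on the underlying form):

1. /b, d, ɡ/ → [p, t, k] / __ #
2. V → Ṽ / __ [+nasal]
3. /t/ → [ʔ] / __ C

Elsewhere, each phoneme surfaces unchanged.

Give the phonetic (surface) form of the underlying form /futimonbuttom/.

[futĩmõnbuʔtõm]

/f/ (word-initial): no rule targets it → [f].
/u/ (between /f/ and /t/) is in the target of rule 2 but the environment (before a nasal consonant) is not met → [u].
/t/ (between /u/ and /i/) fails the environment for rule 3, so it stays [t].
/i/ meets the environment for rule 2 (before a nasal consonant) → [ĩ].
/m/ (between /i/ and /o/): no rule targets it → [m].
/o/ meets the environment for rule 2 (before a nasal consonant) → [õ].
/n/ (between /o/ and /b/) is unaffected → [n].
/b/ (between /n/ and /u/) is in the target of rule 1 but the environment (word-finally) is not met → [b].
/u/ (between /b/ and /t/): rule 2 targets it, but not before a nasal consonant → unchanged [u].
/t/ meets the environment for rule 3 (immediately before a consonant) → [ʔ].
/t/ (between /t/ and /o/) fails the environment for rule 3, so it stays [t].
/o/ (between /t/ and /m/): before a nasal consonant, so rule 2 applies → [õ].
/m/ stays [m].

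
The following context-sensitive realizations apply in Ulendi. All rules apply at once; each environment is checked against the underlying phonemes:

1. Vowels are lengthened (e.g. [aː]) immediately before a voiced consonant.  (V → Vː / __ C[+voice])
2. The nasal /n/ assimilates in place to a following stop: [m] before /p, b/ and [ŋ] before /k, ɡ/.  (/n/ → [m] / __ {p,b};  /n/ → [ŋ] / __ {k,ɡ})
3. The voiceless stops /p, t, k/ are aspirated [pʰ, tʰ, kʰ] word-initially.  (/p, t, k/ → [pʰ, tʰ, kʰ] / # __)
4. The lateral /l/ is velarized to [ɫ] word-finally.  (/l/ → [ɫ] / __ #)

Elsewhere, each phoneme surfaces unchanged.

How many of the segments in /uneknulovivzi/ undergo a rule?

Segments that undergo a rule: /u/ → [uː] (rule 1); /u/ → [uː] (rule 1); /o/ → [oː] (rule 1); /i/ → [iː] (rule 1).
All other segments surface unchanged.

4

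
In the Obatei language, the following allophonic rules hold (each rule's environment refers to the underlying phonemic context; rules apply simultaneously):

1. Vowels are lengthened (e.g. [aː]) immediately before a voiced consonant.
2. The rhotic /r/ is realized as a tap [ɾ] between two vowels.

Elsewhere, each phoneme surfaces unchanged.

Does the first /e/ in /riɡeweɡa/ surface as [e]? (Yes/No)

/e/ (between /ɡ/ and /w/): before a voiced consonant, so rule 1 applies → [eː].
The actual realization is [eː], not [e].

No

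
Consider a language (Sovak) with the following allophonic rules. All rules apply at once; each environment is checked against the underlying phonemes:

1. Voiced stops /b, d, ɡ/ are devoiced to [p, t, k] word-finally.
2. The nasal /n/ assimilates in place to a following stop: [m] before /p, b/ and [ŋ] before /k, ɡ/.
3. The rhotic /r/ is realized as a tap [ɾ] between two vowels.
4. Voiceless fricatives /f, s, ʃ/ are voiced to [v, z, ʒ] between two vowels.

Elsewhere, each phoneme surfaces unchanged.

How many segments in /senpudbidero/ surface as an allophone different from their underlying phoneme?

2

Segments that undergo a rule: /n/ → [m] (rule 2); /r/ → [ɾ] (rule 3).
All other segments surface unchanged.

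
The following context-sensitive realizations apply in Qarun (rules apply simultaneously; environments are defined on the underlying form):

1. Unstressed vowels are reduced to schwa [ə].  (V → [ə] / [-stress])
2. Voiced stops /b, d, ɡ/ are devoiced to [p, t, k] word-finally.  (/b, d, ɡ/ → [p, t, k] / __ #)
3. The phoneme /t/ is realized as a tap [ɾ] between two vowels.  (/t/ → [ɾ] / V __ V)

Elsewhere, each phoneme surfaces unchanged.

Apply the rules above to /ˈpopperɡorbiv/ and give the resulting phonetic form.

[ˈpoppərɡərbəv]

/o/ (between /p/ and /p/) is in the target of rule 1 but the environment (in an unstressed syllable) is not met → [o].
Rule 1 applies to /e/ (between /p/ and /r/: in an unstressed syllable) → [ə].
/ɡ/ (between /r/ and /o/) fails the environment for rule 2, so it stays [ɡ].
/o/ (between /ɡ/ and /r/) occurs in an unstressed syllable → [ə] by rule 1.
/b/ — between /r/ and /i/; rule 2 does not apply here → [b].
Rule 1 applies to /i/ (between /b/ and /v/: in an unstressed syllable) → [ə].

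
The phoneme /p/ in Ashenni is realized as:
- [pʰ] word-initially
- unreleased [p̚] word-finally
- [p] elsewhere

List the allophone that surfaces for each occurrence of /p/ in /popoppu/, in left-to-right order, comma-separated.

Occurrence 1 (position 1): word-initially → [pʰ].
Occurrence 2 (position 3): no conditioning environment matches → elsewhere allophone [p].
Occurrence 3 (position 5): no conditioning environment matches → elsewhere allophone [p].
Occurrence 4 (position 6): no conditioning environment matches → elsewhere allophone [p].

[pʰ], [p], [p], [p]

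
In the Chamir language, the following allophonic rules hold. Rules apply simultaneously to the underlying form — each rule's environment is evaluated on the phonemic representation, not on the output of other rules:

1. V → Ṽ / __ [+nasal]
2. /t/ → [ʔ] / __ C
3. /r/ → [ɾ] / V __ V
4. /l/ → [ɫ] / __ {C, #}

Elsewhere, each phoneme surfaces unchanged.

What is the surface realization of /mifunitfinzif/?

[mifũniʔfĩnzif]

/m/ — not in any rule's target class → [m].
/i/ (between /m/ and /f/): rule 1 targets it, but not before a nasal consonant → unchanged [i].
/f/ — not in any rule's target class → [f].
/u/ meets the environment for rule 1 (before a nasal consonant) → [ũ].
/n/ stays [n].
/i/ (between /n/ and /t/): rule 1 targets it, but not before a nasal consonant → unchanged [i].
Rule 2 applies to /t/ (between /i/ and /f/: immediately before a consonant) → [ʔ].
/f/ (between /t/ and /i/) is unaffected → [f].
Rule 1 applies to /i/ (between /f/ and /n/: before a nasal consonant) → [ĩ].
/n/ stays [n].
/z/ (between /n/ and /i/) is unaffected → [z].
/i/ (between /z/ and /f/) fails the environment for rule 1, so it stays [i].
/f/ (word-final): no rule targets it → [f].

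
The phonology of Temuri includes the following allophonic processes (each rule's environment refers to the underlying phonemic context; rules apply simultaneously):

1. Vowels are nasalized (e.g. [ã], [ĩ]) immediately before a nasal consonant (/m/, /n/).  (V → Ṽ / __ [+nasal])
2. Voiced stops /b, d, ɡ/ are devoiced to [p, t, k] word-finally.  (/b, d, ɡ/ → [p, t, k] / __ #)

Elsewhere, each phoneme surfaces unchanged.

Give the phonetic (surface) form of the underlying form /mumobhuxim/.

/u/ (between /m/ and /m/) occurs before a nasal consonant → [ũ] by rule 1.
/o/ (between /m/ and /b/) is in the target of rule 1 but the environment (before a nasal consonant) is not met → [o].
/b/ (between /o/ and /h/) fails the environment for rule 2, so it stays [b].
/u/ (between /h/ and /x/) is in the target of rule 1 but the environment (before a nasal consonant) is not met → [u].
/i/ meets the environment for rule 1 (before a nasal consonant) → [ĩ].

[mũmobhuxĩm]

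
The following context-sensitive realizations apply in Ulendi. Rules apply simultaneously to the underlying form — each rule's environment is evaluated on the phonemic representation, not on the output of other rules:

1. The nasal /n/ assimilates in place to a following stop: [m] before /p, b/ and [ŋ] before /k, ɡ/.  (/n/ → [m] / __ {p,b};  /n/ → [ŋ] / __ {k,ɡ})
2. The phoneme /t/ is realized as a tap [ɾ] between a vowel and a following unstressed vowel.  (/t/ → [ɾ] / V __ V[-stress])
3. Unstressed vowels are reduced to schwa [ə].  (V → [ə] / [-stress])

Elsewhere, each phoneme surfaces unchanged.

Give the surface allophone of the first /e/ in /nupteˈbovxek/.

/e/ meets the environment for rule 3 (in an unstressed syllable) → [ə].

[ə]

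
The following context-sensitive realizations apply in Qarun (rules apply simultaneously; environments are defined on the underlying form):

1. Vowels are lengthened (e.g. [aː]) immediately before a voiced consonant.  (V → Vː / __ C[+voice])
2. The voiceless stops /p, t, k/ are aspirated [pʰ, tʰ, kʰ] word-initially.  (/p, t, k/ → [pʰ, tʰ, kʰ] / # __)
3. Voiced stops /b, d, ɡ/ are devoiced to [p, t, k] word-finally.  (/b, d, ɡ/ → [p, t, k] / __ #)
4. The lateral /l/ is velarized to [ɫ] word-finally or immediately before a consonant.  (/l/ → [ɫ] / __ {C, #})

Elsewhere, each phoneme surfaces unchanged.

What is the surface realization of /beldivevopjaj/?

/b/ — word-initial; rule 3 does not apply here → [b].
Rule 1 applies to /e/ (between /b/ and /l/: before a voiced consonant) → [eː].
/l/ — between /e/ and /d/, word-finally or immediately before a consonant — surfaces as [ɫ] (rule 4).
/d/ (between /l/ and /i/): rule 3 targets it, but not word-finally → unchanged [d].
/i/ (between /d/ and /v/): before a voiced consonant, so rule 1 applies → [iː].
/v/ (between /i/ and /e/) is unaffected → [v].
/e/ meets the environment for rule 1 (before a voiced consonant) → [eː].
/v/ stays [v].
/o/ (between /v/ and /p/) is in the target of rule 1 but the environment (before a voiced consonant) is not met → [o].
/p/ (between /o/ and /j/) fails the environment for rule 2, so it stays [p].
/j/ (between /p/ and /a/): no rule targets it → [j].
/a/ — between /j/ and /j/, before a voiced consonant — surfaces as [aː] (rule 1).
/j/ (word-final): no rule targets it → [j].

[beːɫdiːveːvopjaːj]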